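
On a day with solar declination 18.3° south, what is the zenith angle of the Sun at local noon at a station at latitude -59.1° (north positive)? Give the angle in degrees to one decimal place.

At local solar noon the hour angle is zero, so the zenith angle is |φ − δ| = |-59.1° − (-18.3°)| = 40.8°.

40.8°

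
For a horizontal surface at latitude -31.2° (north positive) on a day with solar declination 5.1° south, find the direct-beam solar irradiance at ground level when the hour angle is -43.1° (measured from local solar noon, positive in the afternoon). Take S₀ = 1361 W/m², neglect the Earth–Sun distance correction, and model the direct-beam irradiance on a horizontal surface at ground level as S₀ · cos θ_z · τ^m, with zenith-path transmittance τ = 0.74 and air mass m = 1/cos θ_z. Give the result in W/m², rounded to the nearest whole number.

579 W/m²

cos θ_z = sin φ sin δ + cos φ cos δ cos H = (-0.5180)(-0.0889) + (0.8554)(0.9960)(0.7302) = 0.6682.
Air mass m = 1/cos θ_z = 1/0.6682 = 1.497; τ^m = 0.74^1.497 = 0.6371.
Surface direct beam = 1361 × 0.6682 × 0.6371 = 579.39 W/m².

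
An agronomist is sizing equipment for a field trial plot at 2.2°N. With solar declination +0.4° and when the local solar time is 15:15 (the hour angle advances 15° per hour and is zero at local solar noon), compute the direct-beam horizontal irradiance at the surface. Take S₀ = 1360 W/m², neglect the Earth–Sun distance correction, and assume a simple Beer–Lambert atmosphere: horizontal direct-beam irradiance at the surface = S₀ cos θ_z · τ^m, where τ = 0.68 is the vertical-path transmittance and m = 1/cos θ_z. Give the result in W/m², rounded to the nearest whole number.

Hour angle H = 15° × (15.25 − 12) = 48.75°.
cos θ_z = sin(2.2°) sin(0.4°) + cos(2.2°) cos(0.4°) cos(48.75°) = 0.0003 + 0.6588 = 0.6591.
Air mass m = 1/cos θ_z = 1/0.6591 = 1.517; τ^m = 0.68^1.517 = 0.5571.
Surface direct beam = 1360 × 0.6591 × 0.5571 = 499.37 W/m².

499 W/m²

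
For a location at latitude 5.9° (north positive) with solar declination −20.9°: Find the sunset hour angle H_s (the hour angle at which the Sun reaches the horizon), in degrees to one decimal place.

The sunset hour angle satisfies cos H_s = −tan φ tan δ = 0.0395, giving H_s = 87.74°.

87.7°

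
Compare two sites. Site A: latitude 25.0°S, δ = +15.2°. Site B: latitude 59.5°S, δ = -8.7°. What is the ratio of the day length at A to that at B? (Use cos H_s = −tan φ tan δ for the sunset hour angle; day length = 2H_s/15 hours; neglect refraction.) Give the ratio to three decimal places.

A: H_s = arccos(−tan -25.0° · tan 15.2°) = 82.72°, so 2H_s/15 = 11.0293 h.
B: H_s = arccos(−tan -59.5° · tan -8.7°) = 105.06°, so 2H_s/15 = 14.0080 h.
Ratio A/B = 11.0293 / 14.0080 = 0.7874.

0.787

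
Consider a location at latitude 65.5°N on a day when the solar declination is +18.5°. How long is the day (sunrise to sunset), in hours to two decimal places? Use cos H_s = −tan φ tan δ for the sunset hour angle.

−tan φ tan δ = −(2.1943)(0.3346) = -0.7342; H_s = arccos(-0.7342) = 137.24°.
Day length = 2 H_s / 15° h⁻¹ = 274.48° / 15 = 18.299 h.

18.30 hours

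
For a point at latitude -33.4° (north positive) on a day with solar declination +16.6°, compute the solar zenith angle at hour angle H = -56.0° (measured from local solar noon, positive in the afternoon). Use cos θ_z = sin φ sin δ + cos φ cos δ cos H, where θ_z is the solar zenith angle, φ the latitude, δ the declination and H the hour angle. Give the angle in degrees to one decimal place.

73.1°

cos θ_z = sin φ sin δ + cos φ cos δ cos H = (-0.5505)(0.2857) + (0.8348)(0.9583)(0.5592) = 0.2901.
θ_z = arccos(0.2901) = 73.14°.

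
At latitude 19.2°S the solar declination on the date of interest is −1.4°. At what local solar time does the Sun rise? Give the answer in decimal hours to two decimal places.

−tan φ tan δ = −(-0.3482)(-0.0244) = -0.0085; H_s = arccos(-0.0085) = 90.49°.
Sunrise is at 12 − H_s/15 = 12 − 6.033 = 5.967 h local solar time.

5.97 h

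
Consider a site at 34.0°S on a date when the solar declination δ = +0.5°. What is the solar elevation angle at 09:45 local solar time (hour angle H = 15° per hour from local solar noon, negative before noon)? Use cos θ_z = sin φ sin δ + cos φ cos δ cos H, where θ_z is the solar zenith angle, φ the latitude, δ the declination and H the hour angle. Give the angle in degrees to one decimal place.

Hour angle H = 15° × (9.75 − 12) = -33.75°.
With φ = -34.0°, δ = 0.5°, H = -33.75°: sin φ sin δ = -0.0049, cos φ cos δ cos H = 0.6893, so cos θ_z = 0.6844.
θ_z = arccos(0.6844) = 46.81°, so the elevation is 90° − 46.81° = 43.19°.

43.2°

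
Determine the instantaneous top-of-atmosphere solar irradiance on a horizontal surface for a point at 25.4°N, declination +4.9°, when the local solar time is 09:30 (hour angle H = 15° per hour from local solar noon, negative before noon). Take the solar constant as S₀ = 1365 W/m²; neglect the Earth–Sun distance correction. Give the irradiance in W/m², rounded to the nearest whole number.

1025 W/m²

Hour angle H = 15° × (9.5 − 12) = -37.50°.
With φ = 25.4°, δ = 4.9°, H = -37.50°: sin φ sin δ = 0.0366, cos φ cos δ cos H = 0.7140, so cos θ_z = 0.7506.
Top-of-atmosphere irradiance = S₀ cos θ_z = 1365 × 0.7506 = 1024.57 W/m².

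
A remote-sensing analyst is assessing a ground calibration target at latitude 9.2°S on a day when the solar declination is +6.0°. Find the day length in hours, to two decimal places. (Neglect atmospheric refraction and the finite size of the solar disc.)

−tan φ tan δ = −(-0.1620)(0.1051) = 0.0170; H_s = arccos(0.0170) = 89.03°.
Day length = 2 H_s / 15° h⁻¹ = 178.06° / 15 = 11.871 h.

11.87 hours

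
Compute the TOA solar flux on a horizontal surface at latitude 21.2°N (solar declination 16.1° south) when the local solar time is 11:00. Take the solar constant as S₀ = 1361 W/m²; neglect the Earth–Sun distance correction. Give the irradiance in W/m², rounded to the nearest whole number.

Hour angle H = 15° × (11 − 12) = -15.00°.
With φ = 21.2°, δ = -16.1°, H = -15.00°: sin φ sin δ = -0.1003, cos φ cos δ cos H = 0.8652, so cos θ_z = 0.7649.
Top-of-atmosphere irradiance = S₀ cos θ_z = 1361 × 0.7649 = 1041.03 W/m².

1041 W/m²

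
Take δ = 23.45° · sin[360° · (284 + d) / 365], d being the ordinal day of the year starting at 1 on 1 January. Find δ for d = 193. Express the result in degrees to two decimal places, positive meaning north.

+21.97°

360 × (284 + 193) / 365 = 470.466°; sin(470.466°) = 0.9369.
δ = 23.45 × 0.9369 = 21.970° ≈ +21.97°.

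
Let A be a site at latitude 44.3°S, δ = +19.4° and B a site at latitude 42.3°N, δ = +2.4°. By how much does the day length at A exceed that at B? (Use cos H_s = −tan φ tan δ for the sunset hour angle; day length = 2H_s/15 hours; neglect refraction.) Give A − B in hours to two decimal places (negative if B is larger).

A: H_s = arccos(−tan -44.3° · tan 19.4°) = 69.90°, so 2H_s/15 = 9.3200 h.
B: H_s = arccos(−tan 42.3° · tan 2.4°) = 92.19°, so 2H_s/15 = 12.2920 h.
A − B = 9.3200 − 12.2920 = -2.9720 h.

-2.97 h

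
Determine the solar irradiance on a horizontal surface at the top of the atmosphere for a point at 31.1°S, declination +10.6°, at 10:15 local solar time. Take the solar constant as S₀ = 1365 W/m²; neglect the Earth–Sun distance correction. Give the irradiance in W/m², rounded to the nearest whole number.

901 W/m²

Hour angle H = 15° × (10.25 − 12) = -26.25°.
cos θ_z = sin(-31.1°) sin(10.6°) + cos(-31.1°) cos(10.6°) cos(-26.25°) = -0.0950 + 0.7549 = 0.6599.
Top-of-atmosphere irradiance = S₀ cos θ_z = 1365 × 0.6599 = 900.76 W/m².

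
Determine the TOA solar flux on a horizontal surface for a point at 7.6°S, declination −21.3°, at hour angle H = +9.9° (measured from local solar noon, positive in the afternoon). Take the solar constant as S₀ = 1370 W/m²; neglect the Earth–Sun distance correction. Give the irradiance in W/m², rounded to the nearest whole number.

1312 W/m²

cos θ_z = sin(-7.6°) sin(-21.3°) + cos(-7.6°) cos(-21.3°) cos(9.90°) = 0.0480 + 0.9098 = 0.9578.
Top-of-atmosphere irradiance = S₀ cos θ_z = 1370 × 0.9578 = 1312.19 W/m².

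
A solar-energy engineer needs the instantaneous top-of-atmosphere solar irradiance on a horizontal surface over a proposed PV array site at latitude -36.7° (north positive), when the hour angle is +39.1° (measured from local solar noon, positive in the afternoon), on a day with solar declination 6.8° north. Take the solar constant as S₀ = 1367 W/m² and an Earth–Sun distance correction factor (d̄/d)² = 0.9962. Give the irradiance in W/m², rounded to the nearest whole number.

745 W/m²

With φ = -36.7°, δ = 6.8°, H = 39.10°: sin φ sin δ = -0.0708, cos φ cos δ cos H = 0.6178, so cos θ_z = 0.5470.
Top-of-atmosphere irradiance = S₀ (d̄/d)² cos θ_z = 1367 × 0.9962 × 0.5470 = 744.91 W/m².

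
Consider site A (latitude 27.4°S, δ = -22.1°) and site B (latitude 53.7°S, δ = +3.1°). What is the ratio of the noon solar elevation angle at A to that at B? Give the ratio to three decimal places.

2.551

A: 90° − |-27.4 − (-22.1)| = 84.70°.
B: 90° − |-53.7 − (3.1)| = 33.20°.
Ratio A/B = 84.7000 / 33.2000 = 2.5512.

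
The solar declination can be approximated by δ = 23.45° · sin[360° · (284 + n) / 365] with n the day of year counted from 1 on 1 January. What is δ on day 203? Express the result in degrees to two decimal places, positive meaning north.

+20.24°

360 × (284 + 203) / 365 = 480.329°; sin(480.329°) = 0.8631.
δ = 23.45 × 0.8631 = 20.240° ≈ +20.24°.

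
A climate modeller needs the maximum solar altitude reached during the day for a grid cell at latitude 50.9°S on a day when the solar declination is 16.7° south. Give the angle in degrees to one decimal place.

55.8°

At local solar noon the hour angle is zero, so the elevation is 90° − |φ − δ| = 90° − |-50.9° − (-16.7°)| = 90° − 34.2° = 55.8°.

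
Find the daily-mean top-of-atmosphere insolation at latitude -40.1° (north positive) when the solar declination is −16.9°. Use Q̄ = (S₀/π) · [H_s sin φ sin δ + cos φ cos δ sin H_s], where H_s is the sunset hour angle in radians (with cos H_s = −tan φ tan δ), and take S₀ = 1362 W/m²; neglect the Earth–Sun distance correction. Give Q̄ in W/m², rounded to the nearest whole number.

455 W/m²

cos H_s = −tan(-40.1°) · tan(-16.9°) = -0.2558, so H_s = arccos(-0.2558) = 104.82°. In radians, H_s = 1.8295.
H_s sin φ sin δ = 1.8295 × -0.6441 × -0.2907 = 0.3426.
cos φ cos δ sin H_s = 0.7649 × 0.9568 × 0.9667 = 0.7075.
Q̄ = (1362/π) × (0.3426 + 0.7075) = 433.54 × 1.0501 = 455.26 W/m².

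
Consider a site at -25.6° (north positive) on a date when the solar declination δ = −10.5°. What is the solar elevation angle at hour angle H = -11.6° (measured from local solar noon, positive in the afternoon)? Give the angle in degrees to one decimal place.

cos θ_z = sin φ sin δ + cos φ cos δ cos H = (-0.4321)(-0.1822) + (0.9018)(0.9833)(0.9796) = 0.9474.
θ_z = arccos(0.9474) = 18.67°, so the elevation is 90° − 18.67° = 71.33°.

71.3°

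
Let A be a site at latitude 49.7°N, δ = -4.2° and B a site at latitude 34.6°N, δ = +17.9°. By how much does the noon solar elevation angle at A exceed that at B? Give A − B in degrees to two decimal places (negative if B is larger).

-37.20°

A: 90° − |49.7 − (-4.2)| = 36.10°.
B: 90° − |34.6 − (17.9)| = 73.30°.
A − B = 36.10 − 73.30 = -37.20°.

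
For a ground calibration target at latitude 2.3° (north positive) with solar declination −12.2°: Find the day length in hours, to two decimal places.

11.93 hours

−tan φ tan δ = −(0.0402)(-0.2162) = 0.0087; H_s = arccos(0.0087) = 89.50°.
Day length = 2 H_s / 15° h⁻¹ = 179.00° / 15 = 11.933 h.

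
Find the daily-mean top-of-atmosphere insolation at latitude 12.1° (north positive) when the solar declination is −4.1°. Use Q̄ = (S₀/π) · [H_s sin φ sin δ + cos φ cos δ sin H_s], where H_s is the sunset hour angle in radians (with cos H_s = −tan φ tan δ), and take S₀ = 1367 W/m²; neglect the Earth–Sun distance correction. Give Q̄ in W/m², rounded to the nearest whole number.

414 W/m²

−tan φ tan δ = −(0.2144)(-0.0717) = 0.0154; H_s = arccos(0.0154) = 89.12°. In radians, H_s = 1.5554.
H_s sin φ sin δ = 1.5554 × 0.2096 × -0.0715 = -0.0233.
cos φ cos δ sin H_s = 0.9778 × 0.9974 × 0.9999 = 0.9752.
Q̄ = (1367/π) × (-0.0233 + 0.9752) = 435.13 × 0.9519 = 414.20 W/m².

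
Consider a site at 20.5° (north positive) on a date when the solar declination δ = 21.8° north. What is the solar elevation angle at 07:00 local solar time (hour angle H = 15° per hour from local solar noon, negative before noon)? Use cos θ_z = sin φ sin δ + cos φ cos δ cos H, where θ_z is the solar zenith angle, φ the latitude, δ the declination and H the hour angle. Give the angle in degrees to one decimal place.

20.8°

Hour angle H = 15° × (7 − 12) = -75.00°.
cos θ_z = sin φ sin δ + cos φ cos δ cos H = (0.3502)(0.3714) + (0.9367)(0.9285)(0.2588) = 0.3551.
θ_z = arccos(0.3551) = 69.20°, so the elevation is 90° − 69.20° = 20.80°.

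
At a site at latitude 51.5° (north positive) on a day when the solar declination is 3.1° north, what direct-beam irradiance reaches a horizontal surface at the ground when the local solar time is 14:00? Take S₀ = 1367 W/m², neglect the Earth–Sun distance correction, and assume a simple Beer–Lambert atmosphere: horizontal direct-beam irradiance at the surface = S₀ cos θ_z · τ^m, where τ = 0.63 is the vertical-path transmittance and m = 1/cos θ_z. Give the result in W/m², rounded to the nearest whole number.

Hour angle H = 15° × (14 − 12) = 30.00°.
cos θ_z = sin(51.5°) sin(3.1°) + cos(51.5°) cos(3.1°) cos(30.00°) = 0.0423 + 0.5383 = 0.5806.
Air mass m = 1/cos θ_z = 1/0.5806 = 1.722; τ^m = 0.63^1.722 = 0.4513.
Surface direct beam = 1367 × 0.5806 × 0.4513 = 358.19 W/m².

358 W/m²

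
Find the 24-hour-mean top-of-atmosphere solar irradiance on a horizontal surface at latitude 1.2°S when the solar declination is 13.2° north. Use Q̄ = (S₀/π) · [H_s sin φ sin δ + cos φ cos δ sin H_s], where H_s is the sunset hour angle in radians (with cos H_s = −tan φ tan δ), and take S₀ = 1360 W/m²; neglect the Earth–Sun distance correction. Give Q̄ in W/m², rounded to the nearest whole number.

cos H_s = −tan(-1.2°) · tan(13.2°) = 0.0049, so H_s = arccos(0.0049) = 89.72°. In radians, H_s = 1.5659.
H_s sin φ sin δ = 1.5659 × -0.0209 × 0.2284 = -0.0075.
cos φ cos δ sin H_s = 0.9998 × 0.9736 × 1.0000 = 0.9734.
Q̄ = (1360/π) × (-0.0075 + 0.9734) = 432.90 × 0.9659 = 418.14 W/m².

418 W/m²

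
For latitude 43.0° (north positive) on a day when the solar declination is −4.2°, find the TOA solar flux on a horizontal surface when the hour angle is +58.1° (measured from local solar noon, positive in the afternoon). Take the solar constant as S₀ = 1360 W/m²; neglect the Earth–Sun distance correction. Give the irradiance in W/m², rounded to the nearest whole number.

456 W/m²

With φ = 43.0°, δ = -4.2°, H = 58.10°: sin φ sin δ = -0.0499, cos φ cos δ cos H = 0.3854, so cos θ_z = 0.3355.
Top-of-atmosphere irradiance = S₀ cos θ_z = 1360 × 0.3355 = 456.28 W/m².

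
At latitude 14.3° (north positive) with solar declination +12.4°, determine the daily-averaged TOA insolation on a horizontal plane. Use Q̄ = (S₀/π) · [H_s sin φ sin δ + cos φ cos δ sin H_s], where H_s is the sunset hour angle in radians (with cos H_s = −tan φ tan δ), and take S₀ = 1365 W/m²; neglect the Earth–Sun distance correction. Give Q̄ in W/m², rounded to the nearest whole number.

448 W/m²

cos H_s = −tan(14.3°) · tan(12.4°) = -0.0560, so H_s = arccos(-0.0560) = 93.21°. In radians, H_s = 1.6268.
H_s sin φ sin δ = 1.6268 × 0.2470 × 0.2147 = 0.0863.
cos φ cos δ sin H_s = 0.9690 × 0.9767 × 0.9984 = 0.9449.
Q̄ = (1365/π) × (0.0863 + 0.9449) = 434.49 × 1.0312 = 448.05 W/m².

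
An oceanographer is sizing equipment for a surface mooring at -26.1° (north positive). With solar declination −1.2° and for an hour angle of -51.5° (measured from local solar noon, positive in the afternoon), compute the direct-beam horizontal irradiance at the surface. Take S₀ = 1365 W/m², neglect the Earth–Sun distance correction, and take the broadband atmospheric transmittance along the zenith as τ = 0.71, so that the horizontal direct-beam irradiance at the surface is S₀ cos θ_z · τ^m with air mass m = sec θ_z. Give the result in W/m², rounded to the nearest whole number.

424 W/m²

cos θ_z = sin(-26.1°) sin(-1.2°) + cos(-26.1°) cos(-1.2°) cos(-51.50°) = 0.0092 + 0.5589 = 0.5681.
Air mass m = 1/cos θ_z = 1/0.5681 = 1.760; τ^m = 0.71^1.760 = 0.5473.
Surface direct beam = 1365 × 0.5681 × 0.5473 = 424.41 W/m².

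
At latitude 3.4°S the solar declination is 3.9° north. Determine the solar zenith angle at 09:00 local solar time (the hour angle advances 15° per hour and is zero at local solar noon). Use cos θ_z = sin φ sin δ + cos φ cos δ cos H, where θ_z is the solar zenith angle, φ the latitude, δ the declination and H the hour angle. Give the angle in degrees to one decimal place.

45.6°

Hour angle H = 15° × (9 − 12) = -45.00°.
cos θ_z = sin φ sin δ + cos φ cos δ cos H = (-0.0593)(0.0680) + (0.9982)(0.9977)(0.7071) = 0.7002.
θ_z = arccos(0.7002) = 45.56°.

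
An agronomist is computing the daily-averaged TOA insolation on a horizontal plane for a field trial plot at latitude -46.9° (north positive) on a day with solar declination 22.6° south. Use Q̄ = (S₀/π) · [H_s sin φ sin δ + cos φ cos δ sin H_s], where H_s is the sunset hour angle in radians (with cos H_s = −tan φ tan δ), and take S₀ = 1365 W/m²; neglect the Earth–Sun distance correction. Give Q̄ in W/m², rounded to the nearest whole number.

493 W/m²

The sunset hour angle satisfies cos H_s = −tan φ tan δ = -0.4448, giving H_s = 116.41°. In radians, H_s = 2.0317.
H_s sin φ sin δ = 2.0317 × -0.7302 × -0.3843 = 0.5701.
cos φ cos δ sin H_s = 0.6833 × 0.9232 × 0.8957 = 0.5650.
Q̄ = (1365/π) × (0.5701 + 0.5650) = 434.49 × 1.1351 = 493.19 W/m².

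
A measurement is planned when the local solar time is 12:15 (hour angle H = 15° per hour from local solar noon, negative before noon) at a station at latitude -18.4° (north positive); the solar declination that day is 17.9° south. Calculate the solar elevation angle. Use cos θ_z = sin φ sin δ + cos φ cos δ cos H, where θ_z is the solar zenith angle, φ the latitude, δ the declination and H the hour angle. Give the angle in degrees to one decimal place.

86.4°

Hour angle H = 15° × (12.25 − 12) = 3.75°.
cos θ_z = sin(-18.4°) sin(-17.9°) + cos(-18.4°) cos(-17.9°) cos(3.75°) = 0.0970 + 0.9010 = 0.9980.
θ_z = arccos(0.9980) = 3.62°, so the elevation is 90° − 3.62° = 86.38°.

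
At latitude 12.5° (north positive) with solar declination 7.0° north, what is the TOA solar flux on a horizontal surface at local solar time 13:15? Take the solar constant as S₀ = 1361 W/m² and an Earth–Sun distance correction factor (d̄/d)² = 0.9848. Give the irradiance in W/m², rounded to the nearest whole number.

Hour angle H = 15° × (13.25 − 12) = 18.75°.
With φ = 12.5°, δ = 7.0°, H = 18.75°: sin φ sin δ = 0.0264, cos φ cos δ cos H = 0.9176, so cos θ_z = 0.9440.
Top-of-atmosphere irradiance = S₀ (d̄/d)² cos θ_z = 1361 × 0.9848 × 0.9440 = 1265.26 W/m².

1265 W/m²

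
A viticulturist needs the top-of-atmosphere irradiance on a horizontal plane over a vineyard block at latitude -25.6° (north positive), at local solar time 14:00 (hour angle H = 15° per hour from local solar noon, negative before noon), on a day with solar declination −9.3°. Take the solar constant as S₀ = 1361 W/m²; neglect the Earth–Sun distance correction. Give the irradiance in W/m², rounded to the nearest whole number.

Hour angle H = 15° × (14 − 12) = 30.00°.
cos θ_z = sin(-25.6°) sin(-9.3°) + cos(-25.6°) cos(-9.3°) cos(30.00°) = 0.0698 + 0.7707 = 0.8405.
Top-of-atmosphere irradiance = S₀ cos θ_z = 1361 × 0.8405 = 1143.92 W/m².

1144 W/m²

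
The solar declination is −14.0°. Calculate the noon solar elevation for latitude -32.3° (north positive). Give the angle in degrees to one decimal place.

At local solar noon the hour angle is zero, so the elevation is 90° − |φ − δ| = 90° − |-32.3° − (-14.0°)| = 90° − 18.3° = 71.7°.

71.7°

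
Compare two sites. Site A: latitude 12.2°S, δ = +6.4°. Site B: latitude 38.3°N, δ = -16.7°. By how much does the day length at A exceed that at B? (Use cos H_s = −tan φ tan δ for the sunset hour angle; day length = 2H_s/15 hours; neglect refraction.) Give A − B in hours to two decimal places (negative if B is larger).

+1.64 h

A: H_s = arccos(−tan -12.2° · tan 6.4°) = 88.61°, so 2H_s/15 = 11.8147 h.
B: H_s = arccos(−tan 38.3° · tan -16.7°) = 76.29°, so 2H_s/15 = 10.1720 h.
A − B = 11.8147 − 10.1720 = 1.6427 h.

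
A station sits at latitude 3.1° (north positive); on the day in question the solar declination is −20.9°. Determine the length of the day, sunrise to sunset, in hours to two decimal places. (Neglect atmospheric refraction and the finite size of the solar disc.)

cos H_s = −tan(3.1°) · tan(-20.9°) = 0.0207, so H_s = arccos(0.0207) = 88.81°.
Day length = 2 H_s / 15° h⁻¹ = 177.62° / 15 = 11.841 h.

11.84 hours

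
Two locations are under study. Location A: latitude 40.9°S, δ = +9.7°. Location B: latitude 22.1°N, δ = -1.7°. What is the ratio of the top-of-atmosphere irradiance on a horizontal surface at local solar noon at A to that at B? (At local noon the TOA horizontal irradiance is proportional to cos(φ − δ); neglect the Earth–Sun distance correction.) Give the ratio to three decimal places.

0.694

A: cos θ_z = cos(-40.9° − (9.7°)) = 0.6347.
B: cos θ_z = cos(22.1° − (-1.7°)) = 0.9150.
Ratio A/B = 0.6347 / 0.9150 = 0.6937.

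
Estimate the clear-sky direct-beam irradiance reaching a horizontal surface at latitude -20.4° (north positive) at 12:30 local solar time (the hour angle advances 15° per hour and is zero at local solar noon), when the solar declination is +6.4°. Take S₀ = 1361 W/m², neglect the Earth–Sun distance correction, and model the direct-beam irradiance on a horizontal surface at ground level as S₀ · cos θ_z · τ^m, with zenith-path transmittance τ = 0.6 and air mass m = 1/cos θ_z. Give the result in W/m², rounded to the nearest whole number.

676 W/m²

Hour angle H = 15° × (12.5 − 12) = 7.50°.
cos θ_z = sin φ sin δ + cos φ cos δ cos H = (-0.3486)(0.1115) + (0.9373)(0.9938)(0.9914) = 0.8846.
Air mass m = 1/cos θ_z = 1/0.8846 = 1.130; τ^m = 0.6^1.130 = 0.5614.
Surface direct beam = 1361 × 0.8846 × 0.5614 = 675.89 W/m².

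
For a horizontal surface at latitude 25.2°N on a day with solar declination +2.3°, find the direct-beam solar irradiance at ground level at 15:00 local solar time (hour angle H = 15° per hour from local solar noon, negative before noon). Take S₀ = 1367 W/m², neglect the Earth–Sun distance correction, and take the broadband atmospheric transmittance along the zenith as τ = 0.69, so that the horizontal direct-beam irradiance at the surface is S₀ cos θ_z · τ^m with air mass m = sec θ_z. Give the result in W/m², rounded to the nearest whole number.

510 W/m²

Hour angle H = 15° × (15 − 12) = 45.00°.
cos θ_z = sin φ sin δ + cos φ cos δ cos H = (0.4258)(0.0401) + (0.9048)(0.9992)(0.7071) = 0.6563.
Air mass m = 1/cos θ_z = 1/0.6563 = 1.524; τ^m = 0.69^1.524 = 0.5681.
Surface direct beam = 1367 × 0.6563 × 0.5681 = 509.68 W/m².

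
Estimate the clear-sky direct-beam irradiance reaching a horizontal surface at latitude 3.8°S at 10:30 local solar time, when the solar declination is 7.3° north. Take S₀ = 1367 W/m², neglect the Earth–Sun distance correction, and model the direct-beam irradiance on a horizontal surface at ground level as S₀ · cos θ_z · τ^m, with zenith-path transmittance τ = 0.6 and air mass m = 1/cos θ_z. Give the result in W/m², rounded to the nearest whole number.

Hour angle H = 15° × (10.5 − 12) = -22.50°.
With φ = -3.8°, δ = 7.3°, H = -22.50°: sin φ sin δ = -0.0084, cos φ cos δ cos H = 0.9144, so cos θ_z = 0.9060.
Air mass m = 1/cos θ_z = 1/0.9060 = 1.104; τ^m = 0.6^1.104 = 0.5690.
Surface direct beam = 1367 × 0.9060 × 0.5690 = 704.71 W/m².

705 W/m²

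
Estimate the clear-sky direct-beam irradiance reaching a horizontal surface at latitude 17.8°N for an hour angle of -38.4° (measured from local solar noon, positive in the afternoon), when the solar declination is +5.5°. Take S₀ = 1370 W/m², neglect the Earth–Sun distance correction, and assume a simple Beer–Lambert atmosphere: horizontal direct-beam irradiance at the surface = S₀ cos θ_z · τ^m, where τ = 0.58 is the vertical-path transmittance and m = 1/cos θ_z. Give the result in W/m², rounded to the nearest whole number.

With φ = 17.8°, δ = 5.5°, H = -38.40°: sin φ sin δ = 0.0293, cos φ cos δ cos H = 0.7427, so cos θ_z = 0.7720.
Air mass m = 1/cos θ_z = 1/0.7720 = 1.295; τ^m = 0.58^1.295 = 0.4939.
Surface direct beam = 1370 × 0.7720 × 0.4939 = 522.37 W/m².

522 W/m²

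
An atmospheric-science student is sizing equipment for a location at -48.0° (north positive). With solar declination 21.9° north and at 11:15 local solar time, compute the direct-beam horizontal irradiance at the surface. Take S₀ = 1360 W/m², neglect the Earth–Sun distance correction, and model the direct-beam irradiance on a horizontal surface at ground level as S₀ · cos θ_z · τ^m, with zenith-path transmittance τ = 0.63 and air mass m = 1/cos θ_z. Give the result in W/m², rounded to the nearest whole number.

Hour angle H = 15° × (11.25 − 12) = -11.25°.
With φ = -48.0°, δ = 21.9°, H = -11.25°: sin φ sin δ = -0.2772, cos φ cos δ cos H = 0.6089, so cos θ_z = 0.3317.
Air mass m = 1/cos θ_z = 1/0.3317 = 3.015; τ^m = 0.63^3.015 = 0.2483.
Surface direct beam = 1360 × 0.3317 × 0.2483 = 112.01 W/m².

112 W/m²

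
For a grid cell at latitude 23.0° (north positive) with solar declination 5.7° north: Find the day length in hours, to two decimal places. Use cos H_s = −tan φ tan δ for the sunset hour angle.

12.32 hours

−tan φ tan δ = −(0.4245)(0.0998) = -0.0424; H_s = arccos(-0.0424) = 92.43°.
Day length = 2 H_s / 15° h⁻¹ = 184.86° / 15 = 12.324 h.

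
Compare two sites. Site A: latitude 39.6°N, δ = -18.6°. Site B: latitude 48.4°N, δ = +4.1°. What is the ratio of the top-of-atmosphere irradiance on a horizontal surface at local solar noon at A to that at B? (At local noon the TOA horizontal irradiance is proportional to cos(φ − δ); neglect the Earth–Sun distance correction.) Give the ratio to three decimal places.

A: cos θ_z = cos(39.6° − (-18.6°)) = 0.5270.
B: cos θ_z = cos(48.4° − (4.1°)) = 0.7157.
Ratio A/B = 0.5270 / 0.7157 = 0.7363.

0.736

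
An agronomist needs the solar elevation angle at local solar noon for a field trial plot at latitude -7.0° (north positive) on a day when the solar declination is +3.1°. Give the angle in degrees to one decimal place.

79.9°

At local solar noon the hour angle is zero, so the elevation is 90° − |φ − δ| = 90° − |-7.0° − (3.1°)| = 90° − 10.1° = 79.9°.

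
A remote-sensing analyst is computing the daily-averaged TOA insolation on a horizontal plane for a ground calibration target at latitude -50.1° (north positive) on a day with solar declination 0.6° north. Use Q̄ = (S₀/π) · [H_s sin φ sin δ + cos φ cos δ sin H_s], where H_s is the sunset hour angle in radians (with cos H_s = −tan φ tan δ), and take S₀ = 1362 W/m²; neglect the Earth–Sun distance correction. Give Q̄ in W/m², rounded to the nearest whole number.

−tan φ tan δ = −(-1.1960)(0.0105) = 0.0126; H_s = arccos(0.0126) = 89.28°. In radians, H_s = 1.5582.
H_s sin φ sin δ = 1.5582 × -0.7672 × 0.0105 = -0.0126.
cos φ cos δ sin H_s = 0.6414 × 0.9999 × 0.9999 = 0.6413.
Q̄ = (1362/π) × (-0.0126 + 0.6413) = 433.54 × 0.6287 = 272.57 W/m².

273 W/m²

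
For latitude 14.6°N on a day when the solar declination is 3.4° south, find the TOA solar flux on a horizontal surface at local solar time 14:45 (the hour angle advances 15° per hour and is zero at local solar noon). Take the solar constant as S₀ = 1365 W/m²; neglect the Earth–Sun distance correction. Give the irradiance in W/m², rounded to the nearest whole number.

Hour angle H = 15° × (14.75 − 12) = 41.25°.
cos θ_z = sin(14.6°) sin(-3.4°) + cos(14.6°) cos(-3.4°) cos(41.25°) = -0.0149 + 0.7263 = 0.7114.
Top-of-atmosphere irradiance = S₀ cos θ_z = 1365 × 0.7114 = 971.06 W/m².

971 W/m²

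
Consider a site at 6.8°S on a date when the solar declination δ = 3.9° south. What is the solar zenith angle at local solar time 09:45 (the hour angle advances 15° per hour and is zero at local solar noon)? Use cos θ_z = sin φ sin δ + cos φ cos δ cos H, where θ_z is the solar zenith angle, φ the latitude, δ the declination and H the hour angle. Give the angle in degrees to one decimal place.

33.7°

Hour angle H = 15° × (9.75 − 12) = -33.75°.
cos θ_z = sin(-6.8°) sin(-3.9°) + cos(-6.8°) cos(-3.9°) cos(-33.75°) = 0.0081 + 0.8237 = 0.8318.
θ_z = arccos(0.8318) = 33.72°.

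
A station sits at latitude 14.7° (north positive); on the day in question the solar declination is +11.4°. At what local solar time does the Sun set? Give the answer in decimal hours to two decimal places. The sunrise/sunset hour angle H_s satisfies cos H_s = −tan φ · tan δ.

18.20 h

cos H_s = −tan(14.7°) · tan(11.4°) = -0.0529, so H_s = arccos(-0.0529) = 93.03°.
Sunset is at 12 + H_s/15 = 12 + 6.202 = 18.202 h local solar time.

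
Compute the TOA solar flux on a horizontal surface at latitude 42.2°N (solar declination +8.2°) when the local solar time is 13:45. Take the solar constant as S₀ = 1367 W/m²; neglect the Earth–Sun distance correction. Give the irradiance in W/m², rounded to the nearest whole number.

Hour angle H = 15° × (13.75 − 12) = 26.25°.
With φ = 42.2°, δ = 8.2°, H = 26.25°: sin φ sin δ = 0.0958, cos φ cos δ cos H = 0.6576, so cos θ_z = 0.7534.
Top-of-atmosphere irradiance = S₀ cos θ_z = 1367 × 0.7534 = 1029.90 W/m².

1030 W/m²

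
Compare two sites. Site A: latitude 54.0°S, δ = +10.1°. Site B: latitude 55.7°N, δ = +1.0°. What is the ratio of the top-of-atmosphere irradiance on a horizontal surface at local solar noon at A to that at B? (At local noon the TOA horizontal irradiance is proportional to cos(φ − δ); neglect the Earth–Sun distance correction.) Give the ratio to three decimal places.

A: cos θ_z = cos(-54.0° − (10.1°)) = 0.4368.
B: cos θ_z = cos(55.7° − (1.0°)) = 0.5779.
Ratio A/B = 0.4368 / 0.5779 = 0.7558.

0.756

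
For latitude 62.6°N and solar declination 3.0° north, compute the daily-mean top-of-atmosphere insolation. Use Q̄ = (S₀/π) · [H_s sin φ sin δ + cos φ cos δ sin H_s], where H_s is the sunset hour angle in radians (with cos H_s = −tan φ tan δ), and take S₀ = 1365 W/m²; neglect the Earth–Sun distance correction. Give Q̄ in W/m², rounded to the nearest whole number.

−tan φ tan δ = −(1.9292)(0.0524) = -0.1011; H_s = arccos(-0.1011) = 95.80°. In radians, H_s = 1.6720.
H_s sin φ sin δ = 1.6720 × 0.8878 × 0.0523 = 0.0776.
cos φ cos δ sin H_s = 0.4602 × 0.9986 × 0.9949 = 0.4572.
Q̄ = (1365/π) × (0.0776 + 0.4572) = 434.49 × 0.5348 = 232.37 W/m².

232 W/m²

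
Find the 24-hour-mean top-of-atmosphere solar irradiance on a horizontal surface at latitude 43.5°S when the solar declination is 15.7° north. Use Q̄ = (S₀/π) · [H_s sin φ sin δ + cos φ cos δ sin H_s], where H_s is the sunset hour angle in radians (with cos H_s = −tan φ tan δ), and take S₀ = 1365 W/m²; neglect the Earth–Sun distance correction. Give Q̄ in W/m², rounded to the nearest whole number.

−tan φ tan δ = −(-0.9490)(0.2811) = 0.2668; H_s = arccos(0.2668) = 74.53°. In radians, H_s = 1.3008.
H_s sin φ sin δ = 1.3008 × -0.6884 × 0.2706 = -0.2423.
cos φ cos δ sin H_s = 0.7254 × 0.9627 × 0.9638 = 0.6731.
Q̄ = (1365/π) × (-0.2423 + 0.6731) = 434.49 × 0.4308 = 187.18 W/m².

187 W/m²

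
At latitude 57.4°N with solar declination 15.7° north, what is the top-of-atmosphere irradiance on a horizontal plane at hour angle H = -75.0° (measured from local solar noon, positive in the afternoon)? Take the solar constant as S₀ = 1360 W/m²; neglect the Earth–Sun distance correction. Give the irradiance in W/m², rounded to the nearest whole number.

cos θ_z = sin(57.4°) sin(15.7°) + cos(57.4°) cos(15.7°) cos(-75.00°) = 0.2280 + 0.1342 = 0.3622.
Top-of-atmosphere irradiance = S₀ cos θ_z = 1360 × 0.3622 = 492.59 W/m².

493 W/m²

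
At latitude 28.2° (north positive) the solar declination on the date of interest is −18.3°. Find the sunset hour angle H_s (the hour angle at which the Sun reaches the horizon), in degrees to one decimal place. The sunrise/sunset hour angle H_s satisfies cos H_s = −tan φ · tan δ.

cos H_s = −tan(28.2°) · tan(-18.3°) = 0.1773, so H_s = arccos(0.1773) = 79.79°.

79.8°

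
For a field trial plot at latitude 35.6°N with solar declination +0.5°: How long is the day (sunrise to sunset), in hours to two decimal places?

−tan φ tan δ = −(0.7159)(0.0087) = -0.0062; H_s = arccos(-0.0062) = 90.36°.
Day length = 2 H_s / 15° h⁻¹ = 180.72° / 15 = 12.048 h.

12.05 hours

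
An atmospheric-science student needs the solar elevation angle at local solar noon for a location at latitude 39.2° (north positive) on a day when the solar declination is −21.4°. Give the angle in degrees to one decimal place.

29.4°

At local solar noon the hour angle is zero, so the elevation is 90° − |φ − δ| = 90° − |39.2° − (-21.4°)| = 90° − 60.6° = 29.4°.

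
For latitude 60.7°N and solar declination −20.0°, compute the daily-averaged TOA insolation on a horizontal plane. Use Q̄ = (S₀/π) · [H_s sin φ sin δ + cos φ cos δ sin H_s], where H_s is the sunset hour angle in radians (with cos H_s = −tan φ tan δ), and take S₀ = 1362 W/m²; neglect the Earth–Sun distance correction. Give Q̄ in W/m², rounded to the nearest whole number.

40 W/m²

cos H_s = −tan(60.7°) · tan(-20.0°) = 0.6486, so H_s = arccos(0.6486) = 49.56°. In radians, H_s = 0.8650.
H_s sin φ sin δ = 0.8650 × 0.8721 × -0.3420 = -0.2580.
cos φ cos δ sin H_s = 0.4894 × 0.9397 × 0.7611 = 0.3500.
Q̄ = (1362/π) × (-0.2580 + 0.3500) = 433.54 × 0.0920 = 39.89 W/m².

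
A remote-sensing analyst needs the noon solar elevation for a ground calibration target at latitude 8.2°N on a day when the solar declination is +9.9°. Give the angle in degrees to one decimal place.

88.3°

At local solar noon the hour angle is zero, so the elevation is 90° − |φ − δ| = 90° − |8.2° − (9.9°)| = 90° − 1.7° = 88.3°.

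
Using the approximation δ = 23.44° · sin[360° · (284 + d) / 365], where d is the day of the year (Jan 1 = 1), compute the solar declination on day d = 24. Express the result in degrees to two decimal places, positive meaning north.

-19.48°

360 × (284 + 24) / 365 = 303.781°; sin(303.781°) = -0.8312.
δ = 23.44 × -0.8312 = -19.483° ≈ -19.48°.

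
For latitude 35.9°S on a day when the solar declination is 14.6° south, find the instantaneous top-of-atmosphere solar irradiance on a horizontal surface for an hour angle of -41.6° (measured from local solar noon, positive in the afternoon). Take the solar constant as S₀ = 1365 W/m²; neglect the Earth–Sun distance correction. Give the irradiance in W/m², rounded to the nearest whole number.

With φ = -35.9°, δ = -14.6°, H = -41.60°: sin φ sin δ = 0.1478, cos φ cos δ cos H = 0.5862, so cos θ_z = 0.7340.
Top-of-atmosphere irradiance = S₀ cos θ_z = 1365 × 0.7340 = 1001.91 W/m².

1002 W/m²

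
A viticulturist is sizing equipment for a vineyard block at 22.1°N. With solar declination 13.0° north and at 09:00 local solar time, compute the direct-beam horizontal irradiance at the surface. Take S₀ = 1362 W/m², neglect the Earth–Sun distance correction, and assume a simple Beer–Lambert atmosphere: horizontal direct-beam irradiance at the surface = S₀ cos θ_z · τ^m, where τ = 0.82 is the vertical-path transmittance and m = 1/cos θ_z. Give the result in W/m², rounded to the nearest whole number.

Hour angle H = 15° × (9 − 12) = -45.00°.
cos θ_z = sin φ sin δ + cos φ cos δ cos H = (0.3762)(0.2250) + (0.9265)(0.9744)(0.7071) = 0.7230.
Air mass m = 1/cos θ_z = 1/0.7230 = 1.383; τ^m = 0.82^1.383 = 0.7600.
Surface direct beam = 1362 × 0.7230 × 0.7600 = 748.39 W/m².

748 W/m²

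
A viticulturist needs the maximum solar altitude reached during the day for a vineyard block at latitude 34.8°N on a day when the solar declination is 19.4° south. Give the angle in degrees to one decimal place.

35.8°

At local solar noon the hour angle is zero, so the elevation is 90° − |φ − δ| = 90° − |34.8° − (-19.4°)| = 90° − 54.2° = 35.8°.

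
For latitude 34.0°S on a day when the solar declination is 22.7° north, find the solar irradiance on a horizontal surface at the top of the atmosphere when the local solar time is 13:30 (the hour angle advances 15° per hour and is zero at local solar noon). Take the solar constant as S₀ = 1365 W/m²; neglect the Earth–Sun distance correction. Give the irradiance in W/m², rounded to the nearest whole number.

670 W/m²

Hour angle H = 15° × (13.5 − 12) = 22.50°.
cos θ_z = sin φ sin δ + cos φ cos δ cos H = (-0.5592)(0.3859) + (0.8290)(0.9225)(0.9239) = 0.4908.
Top-of-atmosphere irradiance = S₀ cos θ_z = 1365 × 0.4908 = 669.94 W/m².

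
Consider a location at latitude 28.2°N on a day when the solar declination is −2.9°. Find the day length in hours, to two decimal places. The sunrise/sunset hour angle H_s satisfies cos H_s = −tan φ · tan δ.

The sunset hour angle satisfies cos H_s = −tan φ tan δ = 0.0272, giving H_s = 88.44°.
Day length = 2 H_s / 15° h⁻¹ = 176.88° / 15 = 11.792 h.

11.79 hours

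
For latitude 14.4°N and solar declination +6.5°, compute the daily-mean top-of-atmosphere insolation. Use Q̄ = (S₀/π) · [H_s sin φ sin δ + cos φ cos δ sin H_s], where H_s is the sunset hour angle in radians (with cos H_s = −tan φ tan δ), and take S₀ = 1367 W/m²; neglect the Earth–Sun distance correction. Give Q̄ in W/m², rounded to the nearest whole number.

The sunset hour angle satisfies cos H_s = −tan φ tan δ = -0.0293, giving H_s = 91.68°. In radians, H_s = 1.6001.
H_s sin φ sin δ = 1.6001 × 0.2487 × 0.1132 = 0.0450.
cos φ cos δ sin H_s = 0.9686 × 0.9936 × 0.9996 = 0.9620.
Q̄ = (1367/π) × (0.0450 + 0.9620) = 435.13 × 1.0070 = 438.18 W/m².

438 W/m²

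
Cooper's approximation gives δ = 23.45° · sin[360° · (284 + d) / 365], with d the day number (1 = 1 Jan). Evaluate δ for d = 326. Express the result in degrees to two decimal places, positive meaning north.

-20.64°

360 × (284 + 326) / 365 = 601.644°; sin(601.644°) = -0.8800.
δ = 23.45 × -0.8800 = -20.636° ≈ -20.64°.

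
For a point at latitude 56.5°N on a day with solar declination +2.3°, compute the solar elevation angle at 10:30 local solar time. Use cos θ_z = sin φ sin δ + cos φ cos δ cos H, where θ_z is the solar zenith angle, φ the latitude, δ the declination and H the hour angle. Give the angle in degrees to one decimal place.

32.9°

Hour angle H = 15° × (10.5 − 12) = -22.50°.
cos θ_z = sin(56.5°) sin(2.3°) + cos(56.5°) cos(2.3°) cos(-22.50°) = 0.0335 + 0.5095 = 0.5430.
θ_z = arccos(0.5430) = 57.11°, so the elevation is 90° − 57.11° = 32.89°.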